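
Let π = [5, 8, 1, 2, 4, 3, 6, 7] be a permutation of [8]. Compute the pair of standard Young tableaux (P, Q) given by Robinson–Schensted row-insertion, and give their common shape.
P = [1, 2, 3, 6, 7] / [4, 8] / [5];  Q = [1, 2, 5, 7, 8] / [3, 4] / [6];  common shape = (5, 2, 1)

Row-insert the values π_1, π_2, … into P one at a time, bumping the leftmost entry strictly greater than the inserted value down to the next row. The recording tableau Q records, in position (i, j), the step at which that cell was added to P.
  Insert 5 (step 1): P = [5];  Q = [1]
  Insert 8 (step 2): P = [5, 8];  Q = [1, 2]
  Insert 1 (step 3): P = [1, 8] / [5];  Q = [1, 2] / [3]
  Insert 2 (step 4): P = [1, 2] / [5, 8];  Q = [1, 2] / [3, 4]
  Insert 4 (step 5): P = [1, 2, 4] / [5, 8];  Q = [1, 2, 5] / [3, 4]
  Insert 3 (step 6): P = [1, 2, 3] / [4, 8] / [5];  Q = [1, 2, 5] / [3, 4] / [6]
  Insert 6 (step 7): P = [1, 2, 3, 6] / [4, 8] / [5];  Q = [1, 2, 5, 7] / [3, 4] / [6]
  Insert 7 (step 8): P = [1, 2, 3, 6, 7] / [4, 8] / [5];  Q = [1, 2, 5, 7, 8] / [3, 4] / [6]
Final shape: (5, 2, 1).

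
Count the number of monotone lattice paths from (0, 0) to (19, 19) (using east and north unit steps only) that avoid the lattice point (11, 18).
Number of paths = 35033888190

Total paths from (0, 0) to (19, 19): C(38, 19) = 35345263800. Paths through (11, 18): (paths (0, 0) → (11, 18)) × (paths (11, 18) → (19, 19)) = C(29, 11) · C(9, 8) = 34597290 · 9 = 311375610. Avoidance count = 35345263800 − 311375610 = 35033888190.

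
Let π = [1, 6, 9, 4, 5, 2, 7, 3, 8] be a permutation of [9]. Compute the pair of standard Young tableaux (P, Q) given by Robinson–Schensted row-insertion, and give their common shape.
P = [1, 2, 3, 7, 8] / [4, 5] / [6, 9];  Q = [1, 2, 3, 7, 9] / [4, 5] / [6, 8];  common shape = (5, 2, 2)

Row-insert the values π_1, π_2, … into P one at a time, bumping the leftmost entry strictly greater than the inserted value down to the next row. The recording tableau Q records, in position (i, j), the step at which that cell was added to P.
  Insert 1 (step 1): P = [1];  Q = [1]
  Insert 6 (step 2): P = [1, 6];  Q = [1, 2]
  Insert 9 (step 3): P = [1, 6, 9];  Q = [1, 2, 3]
  Insert 4 (step 4): P = [1, 4, 9] / [6];  Q = [1, 2, 3] / [4]
  Insert 5 (step 5): P = [1, 4, 5] / [6, 9];  Q = [1, 2, 3] / [4, 5]
  Insert 2 (step 6): P = [1, 2, 5] / [4, 9] / [6];  Q = [1, 2, 3] / [4, 5] / [6]
  Insert 7 (step 7): P = [1, 2, 5, 7] / [4, 9] / [6];  Q = [1, 2, 3, 7] / [4, 5] / [6]
  Insert 3 (step 8): P = [1, 2, 3, 7] / [4, 5] / [6, 9];  Q = [1, 2, 3, 7] / [4, 5] / [6, 8]
  Insert 8 (step 9): P = [1, 2, 3, 7, 8] / [4, 5] / [6, 9];  Q = [1, 2, 3, 7, 9] / [4, 5] / [6, 8]
Final shape: (5, 2, 2).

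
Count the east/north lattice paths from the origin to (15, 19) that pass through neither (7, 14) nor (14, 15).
Number of paths = 1323172560

Inclusion–exclusion. Total paths: C(34, 15) = 1855967520. Through P₁: C(21, 7)·C(13, 8) = 149652360. Through P₂: C(29, 14)·C(5, 1) = 387793800. Since P₁ is strictly southwest of P₂, a monotone path through both must visit P₁ then P₂; paths through both = C(21, 7)·C(8, 7)·C(5, 1) = 4651200. Avoid both = 1855967520 − 149652360 − 387793800 + 4651200 = 1323172560.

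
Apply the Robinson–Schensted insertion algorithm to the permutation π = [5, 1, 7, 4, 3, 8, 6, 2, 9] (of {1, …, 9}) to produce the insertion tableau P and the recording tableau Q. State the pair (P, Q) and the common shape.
P = [1, 2, 6, 9] / [3, 7, 8] / [4] / [5];  Q = [1, 3, 6, 9] / [2, 4, 7] / [5] / [8];  common shape = (4, 3, 1, 1)

Row-insert the values π_1, π_2, … into P one at a time, bumping the leftmost entry strictly greater than the inserted value down to the next row. The recording tableau Q records, in position (i, j), the step at which that cell was added to P.
  Insert 5 (step 1): P = [5];  Q = [1]
  Insert 1 (step 2): P = [1] / [5];  Q = [1] / [2]
  Insert 7 (step 3): P = [1, 7] / [5];  Q = [1, 3] / [2]
  Insert 4 (step 4): P = [1, 4] / [5, 7];  Q = [1, 3] / [2, 4]
  Insert 3 (step 5): P = [1, 3] / [4, 7] / [5];  Q = [1, 3] / [2, 4] / [5]
  Insert 8 (step 6): P = [1, 3, 8] / [4, 7] / [5];  Q = [1, 3, 6] / [2, 4] / [5]
  Insert 6 (step 7): P = [1, 3, 6] / [4, 7, 8] / [5];  Q = [1, 3, 6] / [2, 4, 7] / [5]
  Insert 2 (step 8): P = [1, 2, 6] / [3, 7, 8] / [4] / [5];  Q = [1, 3, 6] / [2, 4, 7] / [5] / [8]
  Insert 9 (step 9): P = [1, 2, 6, 9] / [3, 7, 8] / [4] / [5];  Q = [1, 3, 6, 9] / [2, 4, 7] / [5] / [8]
Final shape: (4, 3, 1, 1).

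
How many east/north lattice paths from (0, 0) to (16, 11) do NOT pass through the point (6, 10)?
Number of paths = 12949807

Total paths from (0, 0) to (16, 11): C(27, 16) = 13037895. Paths through (6, 10): (paths (0, 0) → (6, 10)) × (paths (6, 10) → (16, 11)) = C(16, 6) · C(11, 10) = 8008 · 11 = 88088. Avoidance count = 13037895 − 88088 = 12949807.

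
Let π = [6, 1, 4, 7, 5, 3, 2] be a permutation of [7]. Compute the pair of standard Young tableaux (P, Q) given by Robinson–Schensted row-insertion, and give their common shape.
P = [1, 2, 5] / [3, 7] / [4] / [6];  Q = [1, 3, 4] / [2, 5] / [6] / [7];  common shape = (3, 2, 1, 1)

Row-insert the values π_1, π_2, … into P one at a time, bumping the leftmost entry strictly greater than the inserted value down to the next row. The recording tableau Q records, in position (i, j), the step at which that cell was added to P.
  Insert 6 (step 1): P = [6];  Q = [1]
  Insert 1 (step 2): P = [1] / [6];  Q = [1] / [2]
  Insert 4 (step 3): P = [1, 4] / [6];  Q = [1, 3] / [2]
  Insert 7 (step 4): P = [1, 4, 7] / [6];  Q = [1, 3, 4] / [2]
  Insert 5 (step 5): P = [1, 4, 5] / [6, 7];  Q = [1, 3, 4] / [2, 5]
  Insert 3 (step 6): P = [1, 3, 5] / [4, 7] / [6];  Q = [1, 3, 4] / [2, 5] / [6]
  Insert 2 (step 7): P = [1, 2, 5] / [3, 7] / [4] / [6];  Q = [1, 3, 4] / [2, 5] / [6] / [7]
Final shape: (3, 2, 1, 1).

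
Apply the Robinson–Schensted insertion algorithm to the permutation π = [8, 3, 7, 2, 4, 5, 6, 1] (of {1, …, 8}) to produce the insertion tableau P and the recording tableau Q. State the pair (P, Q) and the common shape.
P = [1, 4, 5, 6] / [2, 7] / [3] / [8];  Q = [1, 3, 6, 7] / [2, 5] / [4] / [8];  common shape = (4, 2, 1, 1)

Row-insert the values π_1, π_2, … into P one at a time, bumping the leftmost entry strictly greater than the inserted value down to the next row. The recording tableau Q records, in position (i, j), the step at which that cell was added to P.
  Insert 8 (step 1): P = [8];  Q = [1]
  Insert 3 (step 2): P = [3] / [8];  Q = [1] / [2]
  Insert 7 (step 3): P = [3, 7] / [8];  Q = [1, 3] / [2]
  Insert 2 (step 4): P = [2, 7] / [3] / [8];  Q = [1, 3] / [2] / [4]
  Insert 4 (step 5): P = [2, 4] / [3, 7] / [8];  Q = [1, 3] / [2, 5] / [4]
  Insert 5 (step 6): P = [2, 4, 5] / [3, 7] / [8];  Q = [1, 3, 6] / [2, 5] / [4]
  Insert 6 (step 7): P = [2, 4, 5, 6] / [3, 7] / [8];  Q = [1, 3, 6, 7] / [2, 5] / [4]
  Insert 1 (step 8): P = [1, 4, 5, 6] / [2, 7] / [3] / [8];  Q = [1, 3, 6, 7] / [2, 5] / [4] / [8]
Final shape: (4, 2, 1, 1).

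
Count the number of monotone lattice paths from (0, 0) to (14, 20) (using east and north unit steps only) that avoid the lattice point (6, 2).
Number of paths = 1348231940

Total paths from (0, 0) to (14, 20): C(34, 14) = 1391975640. Paths through (6, 2): (paths (0, 0) → (6, 2)) × (paths (6, 2) → (14, 20)) = C(8, 6) · C(26, 8) = 28 · 1562275 = 43743700. Avoidance count = 1391975640 − 43743700 = 1348231940.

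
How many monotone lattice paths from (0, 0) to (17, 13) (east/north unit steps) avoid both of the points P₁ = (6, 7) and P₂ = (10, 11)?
Number of paths = 90149178

Inclusion–exclusion. Total paths: C(30, 17) = 119759850. Through P₁: C(13, 6)·C(17, 11) = 21237216. Through P₂: C(21, 10)·C(9, 7) = 12697776. Since P₁ is strictly southwest of P₂, a monotone path through both must visit P₁ then P₂; paths through both = C(13, 6)·C(8, 4)·C(9, 7) = 4324320. Avoid both = 119759850 − 21237216 − 12697776 + 4324320 = 90149178.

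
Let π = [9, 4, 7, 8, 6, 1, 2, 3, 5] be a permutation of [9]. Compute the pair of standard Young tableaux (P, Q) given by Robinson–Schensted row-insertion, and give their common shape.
P = [1, 2, 3, 5] / [4, 6, 8] / [7] / [9];  Q = [1, 3, 4, 9] / [2, 7, 8] / [5] / [6];  common shape = (4, 3, 1, 1)

Row-insert the values π_1, π_2, … into P one at a time, bumping the leftmost entry strictly greater than the inserted value down to the next row. The recording tableau Q records, in position (i, j), the step at which that cell was added to P.
  Insert 9 (step 1): P = [9];  Q = [1]
  Insert 4 (step 2): P = [4] / [9];  Q = [1] / [2]
  Insert 7 (step 3): P = [4, 7] / [9];  Q = [1, 3] / [2]
  Insert 8 (step 4): P = [4, 7, 8] / [9];  Q = [1, 3, 4] / [2]
  Insert 6 (step 5): P = [4, 6, 8] / [7] / [9];  Q = [1, 3, 4] / [2] / [5]
  Insert 1 (step 6): P = [1, 6, 8] / [4] / [7] / [9];  Q = [1, 3, 4] / [2] / [5] / [6]
  Insert 2 (step 7): P = [1, 2, 8] / [4, 6] / [7] / [9];  Q = [1, 3, 4] / [2, 7] / [5] / [6]
  Insert 3 (step 8): P = [1, 2, 3] / [4, 6, 8] / [7] / [9];  Q = [1, 3, 4] / [2, 7, 8] / [5] / [6]
  Insert 5 (step 9): P = [1, 2, 3, 5] / [4, 6, 8] / [7] / [9];  Q = [1, 3, 4, 9] / [2, 7, 8] / [5] / [6]
Final shape: (4, 3, 1, 1).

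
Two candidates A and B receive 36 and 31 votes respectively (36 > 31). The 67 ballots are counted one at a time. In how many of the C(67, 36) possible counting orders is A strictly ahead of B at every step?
Strict-lead orderings = 889789498870352080

Total orderings of the 67 votes with 36 for A: C(67, 36) = 11923179284862717872. By the Bertrand ballot formula (Cycle Lemma / reflection principle), the number of orderings in which A is strictly ahead of B throughout is (p − q)/(p + q) · C(p + q, p) = (36 − 31)/(36 + 31) · 11923179284862717872 = 889789498870352080.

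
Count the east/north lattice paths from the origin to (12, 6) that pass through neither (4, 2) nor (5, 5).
Number of paths = 9603

Inclusion–exclusion. Total paths: C(18, 12) = 18564. Through P₁: C(6, 4)·C(12, 8) = 7425. Through P₂: C(10, 5)·C(8, 7) = 2016. Since P₁ is strictly southwest of P₂, a monotone path through both must visit P₁ then P₂; paths through both = C(6, 4)·C(4, 1)·C(8, 7) = 480. Avoid both = 18564 − 7425 − 2016 + 480 = 9603.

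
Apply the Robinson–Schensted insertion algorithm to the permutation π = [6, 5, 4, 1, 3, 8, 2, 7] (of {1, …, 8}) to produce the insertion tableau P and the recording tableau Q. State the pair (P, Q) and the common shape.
P = [1, 2, 7] / [3, 8] / [4] / [5] / [6];  Q = [1, 5, 6] / [2, 8] / [3] / [4] / [7];  common shape = (3, 2, 1, 1, 1)

Row-insert the values π_1, π_2, … into P one at a time, bumping the leftmost entry strictly greater than the inserted value down to the next row. The recording tableau Q records, in position (i, j), the step at which that cell was added to P.
  Insert 6 (step 1): P = [6];  Q = [1]
  Insert 5 (step 2): P = [5] / [6];  Q = [1] / [2]
  Insert 4 (step 3): P = [4] / [5] / [6];  Q = [1] / [2] / [3]
  Insert 1 (step 4): P = [1] / [4] / [5] / [6];  Q = [1] / [2] / [3] / [4]
  Insert 3 (step 5): P = [1, 3] / [4] / [5] / [6];  Q = [1, 5] / [2] / [3] / [4]
  Insert 8 (step 6): P = [1, 3, 8] / [4] / [5] / [6];  Q = [1, 5, 6] / [2] / [3] / [4]
  Insert 2 (step 7): P = [1, 2, 8] / [3] / [4] / [5] / [6];  Q = [1, 5, 6] / [2] / [3] / [4] / [7]
  Insert 7 (step 8): P = [1, 2, 7] / [3, 8] / [4] / [5] / [6];  Q = [1, 5, 6] / [2, 8] / [3] / [4] / [7]
Final shape: (3, 2, 1, 1, 1).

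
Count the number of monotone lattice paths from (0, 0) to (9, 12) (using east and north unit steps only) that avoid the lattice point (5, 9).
Number of paths = 223860

Total paths from (0, 0) to (9, 12): C(21, 9) = 293930. Paths through (5, 9): (paths (0, 0) → (5, 9)) × (paths (5, 9) → (9, 12)) = C(14, 5) · C(7, 4) = 2002 · 35 = 70070. Avoidance count = 293930 − 70070 = 223860.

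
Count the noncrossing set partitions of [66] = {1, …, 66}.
C_66 = 5632681584560312734993915705849145100

These noncrossing partitions are counted by the Catalan number C_n = (1/(n + 1)) · C(2n, n). For n = 66: C_66 = (1/67) · C(132, 66) = 377389666165540953244592352291892721700/67 = 5632681584560312734993915705849145100.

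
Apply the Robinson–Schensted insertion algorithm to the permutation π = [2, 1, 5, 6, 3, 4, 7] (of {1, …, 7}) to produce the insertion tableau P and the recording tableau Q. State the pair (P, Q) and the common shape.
P = [1, 3, 4, 7] / [2, 5, 6];  Q = [1, 3, 4, 7] / [2, 5, 6];  common shape = (4, 3)

Row-insert the values π_1, π_2, … into P one at a time, bumping the leftmost entry strictly greater than the inserted value down to the next row. The recording tableau Q records, in position (i, j), the step at which that cell was added to P.
  Insert 2 (step 1): P = [2];  Q = [1]
  Insert 1 (step 2): P = [1] / [2];  Q = [1] / [2]
  Insert 5 (step 3): P = [1, 5] / [2];  Q = [1, 3] / [2]
  Insert 6 (step 4): P = [1, 5, 6] / [2];  Q = [1, 3, 4] / [2]
  Insert 3 (step 5): P = [1, 3, 6] / [2, 5];  Q = [1, 3, 4] / [2, 5]
  Insert 4 (step 6): P = [1, 3, 4] / [2, 5, 6];  Q = [1, 3, 4] / [2, 5, 6]
  Insert 7 (step 7): P = [1, 3, 4, 7] / [2, 5, 6];  Q = [1, 3, 4, 7] / [2, 5, 6]
Final shape: (4, 3).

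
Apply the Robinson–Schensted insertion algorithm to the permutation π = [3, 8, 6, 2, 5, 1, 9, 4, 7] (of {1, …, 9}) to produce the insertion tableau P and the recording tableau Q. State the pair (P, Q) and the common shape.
P = [1, 4, 7] / [2, 5, 9] / [3, 6] / [8];  Q = [1, 2, 7] / [3, 5, 9] / [4, 8] / [6];  common shape = (3, 3, 2, 1)

Row-insert the values π_1, π_2, … into P one at a time, bumping the leftmost entry strictly greater than the inserted value down to the next row. The recording tableau Q records, in position (i, j), the step at which that cell was added to P.
  Insert 3 (step 1): P = [3];  Q = [1]
  Insert 8 (step 2): P = [3, 8];  Q = [1, 2]
  Insert 6 (step 3): P = [3, 6] / [8];  Q = [1, 2] / [3]
  Insert 2 (step 4): P = [2, 6] / [3] / [8];  Q = [1, 2] / [3] / [4]
  Insert 5 (step 5): P = [2, 5] / [3, 6] / [8];  Q = [1, 2] / [3, 5] / [4]
  Insert 1 (step 6): P = [1, 5] / [2, 6] / [3] / [8];  Q = [1, 2] / [3, 5] / [4] / [6]
  Insert 9 (step 7): P = [1, 5, 9] / [2, 6] / [3] / [8];  Q = [1, 2, 7] / [3, 5] / [4] / [6]
  Insert 4 (step 8): P = [1, 4, 9] / [2, 5] / [3, 6] / [8];  Q = [1, 2, 7] / [3, 5] / [4, 8] / [6]
  Insert 7 (step 9): P = [1, 4, 7] / [2, 5, 9] / [3, 6] / [8];  Q = [1, 2, 7] / [3, 5, 9] / [4, 8] / [6]
Final shape: (3, 3, 2, 1).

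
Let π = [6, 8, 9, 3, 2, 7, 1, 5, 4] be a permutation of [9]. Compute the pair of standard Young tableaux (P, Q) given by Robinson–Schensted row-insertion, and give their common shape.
P = [1, 4, 9] / [2, 5] / [3, 7] / [6, 8];  Q = [1, 2, 3] / [4, 6] / [5, 8] / [7, 9];  common shape = (3, 2, 2, 2)

Row-insert the values π_1, π_2, … into P one at a time, bumping the leftmost entry strictly greater than the inserted value down to the next row. The recording tableau Q records, in position (i, j), the step at which that cell was added to P.
  Insert 6 (step 1): P = [6];  Q = [1]
  Insert 8 (step 2): P = [6, 8];  Q = [1, 2]
  Insert 9 (step 3): P = [6, 8, 9];  Q = [1, 2, 3]
  Insert 3 (step 4): P = [3, 8, 9] / [6];  Q = [1, 2, 3] / [4]
  Insert 2 (step 5): P = [2, 8, 9] / [3] / [6];  Q = [1, 2, 3] / [4] / [5]
  Insert 7 (step 6): P = [2, 7, 9] / [3, 8] / [6];  Q = [1, 2, 3] / [4, 6] / [5]
  Insert 1 (step 7): P = [1, 7, 9] / [2, 8] / [3] / [6];  Q = [1, 2, 3] / [4, 6] / [5] / [7]
  Insert 5 (step 8): P = [1, 5, 9] / [2, 7] / [3, 8] / [6];  Q = [1, 2, 3] / [4, 6] / [5, 8] / [7]
  Insert 4 (step 9): P = [1, 4, 9] / [2, 5] / [3, 7] / [6, 8];  Q = [1, 2, 3] / [4, 6] / [5, 8] / [7, 9]
Final shape: (3, 2, 2, 2).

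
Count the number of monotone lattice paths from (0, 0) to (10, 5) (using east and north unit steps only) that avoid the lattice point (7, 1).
Number of paths = 2723

Total paths from (0, 0) to (10, 5): C(15, 10) = 3003. Paths through (7, 1): (paths (0, 0) → (7, 1)) × (paths (7, 1) → (10, 5)) = C(8, 7) · C(7, 3) = 8 · 35 = 280. Avoidance count = 3003 − 280 = 2723.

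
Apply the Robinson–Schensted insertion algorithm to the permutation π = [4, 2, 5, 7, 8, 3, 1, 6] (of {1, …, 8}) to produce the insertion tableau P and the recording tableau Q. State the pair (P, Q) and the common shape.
P = [1, 3, 6, 8] / [2, 5, 7] / [4];  Q = [1, 3, 4, 5] / [2, 6, 8] / [7];  common shape = (4, 3, 1)

Row-insert the values π_1, π_2, … into P one at a time, bumping the leftmost entry strictly greater than the inserted value down to the next row. The recording tableau Q records, in position (i, j), the step at which that cell was added to P.
  Insert 4 (step 1): P = [4];  Q = [1]
  Insert 2 (step 2): P = [2] / [4];  Q = [1] / [2]
  Insert 5 (step 3): P = [2, 5] / [4];  Q = [1, 3] / [2]
  Insert 7 (step 4): P = [2, 5, 7] / [4];  Q = [1, 3, 4] / [2]
  Insert 8 (step 5): P = [2, 5, 7, 8] / [4];  Q = [1, 3, 4, 5] / [2]
  Insert 3 (step 6): P = [2, 3, 7, 8] / [4, 5];  Q = [1, 3, 4, 5] / [2, 6]
  Insert 1 (step 7): P = [1, 3, 7, 8] / [2, 5] / [4];  Q = [1, 3, 4, 5] / [2, 6] / [7]
  Insert 6 (step 8): P = [1, 3, 6, 8] / [2, 5, 7] / [4];  Q = [1, 3, 4, 5] / [2, 6, 8] / [7]
Final shape: (4, 3, 1).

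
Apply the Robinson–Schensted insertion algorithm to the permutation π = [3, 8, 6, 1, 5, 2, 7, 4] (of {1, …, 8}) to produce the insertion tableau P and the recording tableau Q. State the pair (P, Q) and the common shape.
P = [1, 2, 4] / [3, 5, 7] / [6] / [8];  Q = [1, 2, 7] / [3, 5, 8] / [4] / [6];  common shape = (3, 3, 1, 1)

Row-insert the values π_1, π_2, … into P one at a time, bumping the leftmost entry strictly greater than the inserted value down to the next row. The recording tableau Q records, in position (i, j), the step at which that cell was added to P.
  Insert 3 (step 1): P = [3];  Q = [1]
  Insert 8 (step 2): P = [3, 8];  Q = [1, 2]
  Insert 6 (step 3): P = [3, 6] / [8];  Q = [1, 2] / [3]
  Insert 1 (step 4): P = [1, 6] / [3] / [8];  Q = [1, 2] / [3] / [4]
  Insert 5 (step 5): P = [1, 5] / [3, 6] / [8];  Q = [1, 2] / [3, 5] / [4]
  Insert 2 (step 6): P = [1, 2] / [3, 5] / [6] / [8];  Q = [1, 2] / [3, 5] / [4] / [6]
  Insert 7 (step 7): P = [1, 2, 7] / [3, 5] / [6] / [8];  Q = [1, 2, 7] / [3, 5] / [4] / [6]
  Insert 4 (step 8): P = [1, 2, 4] / [3, 5, 7] / [6] / [8];  Q = [1, 2, 7] / [3, 5, 8] / [4] / [6]
Final shape: (3, 3, 1, 1).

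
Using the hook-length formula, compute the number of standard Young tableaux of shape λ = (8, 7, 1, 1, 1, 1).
# SYT of shape (8, 7, 1, 1, 1, 1) = 2441880

Hook-length formula: f^λ = n! / Π hook(c), product over all cells c of the Young diagram. For λ = (8, 7, 1, 1, 1, 1), n = 19 boxes. Hook lengths by row (left-to-right, top-to-bottom): [13, 8, 7, 6, 5, 4, 3, 1]; [11, 6, 5, 4, 3, 2, 1]; [4]; [3]; [2]; [1]. Product of hooks = 49816166400. So f^λ = 19! / 49816166400 = 121645100408832000 / 49816166400 = 2441880.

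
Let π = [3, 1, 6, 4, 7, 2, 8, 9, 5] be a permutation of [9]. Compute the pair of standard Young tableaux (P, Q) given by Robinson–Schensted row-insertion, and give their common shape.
P = [1, 2, 5, 8, 9] / [3, 4, 7] / [6];  Q = [1, 3, 5, 7, 8] / [2, 4, 9] / [6];  common shape = (5, 3, 1)

Row-insert the values π_1, π_2, … into P one at a time, bumping the leftmost entry strictly greater than the inserted value down to the next row. The recording tableau Q records, in position (i, j), the step at which that cell was added to P.
  Insert 3 (step 1): P = [3];  Q = [1]
  Insert 1 (step 2): P = [1] / [3];  Q = [1] / [2]
  Insert 6 (step 3): P = [1, 6] / [3];  Q = [1, 3] / [2]
  Insert 4 (step 4): P = [1, 4] / [3, 6];  Q = [1, 3] / [2, 4]
  Insert 7 (step 5): P = [1, 4, 7] / [3, 6];  Q = [1, 3, 5] / [2, 4]
  Insert 2 (step 6): P = [1, 2, 7] / [3, 4] / [6];  Q = [1, 3, 5] / [2, 4] / [6]
  Insert 8 (step 7): P = [1, 2, 7, 8] / [3, 4] / [6];  Q = [1, 3, 5, 7] / [2, 4] / [6]
  Insert 9 (step 8): P = [1, 2, 7, 8, 9] / [3, 4] / [6];  Q = [1, 3, 5, 7, 8] / [2, 4] / [6]
  Insert 5 (step 9): P = [1, 2, 5, 8, 9] / [3, 4, 7] / [6];  Q = [1, 3, 5, 7, 8] / [2, 4, 9] / [6]
Final shape: (5, 3, 1).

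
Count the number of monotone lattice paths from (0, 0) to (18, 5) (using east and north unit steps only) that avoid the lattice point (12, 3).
Number of paths = 20909

Total paths from (0, 0) to (18, 5): C(23, 18) = 33649. Paths through (12, 3): (paths (0, 0) → (12, 3)) × (paths (12, 3) → (18, 5)) = C(15, 12) · C(8, 6) = 455 · 28 = 12740. Avoidance count = 33649 − 12740 = 20909.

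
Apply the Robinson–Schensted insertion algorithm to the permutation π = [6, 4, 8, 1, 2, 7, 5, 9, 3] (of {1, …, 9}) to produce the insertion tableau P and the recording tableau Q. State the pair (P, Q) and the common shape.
P = [1, 2, 3, 9] / [4, 5] / [6, 7] / [8];  Q = [1, 3, 6, 8] / [2, 5] / [4, 7] / [9];  common shape = (4, 2, 2, 1)

Row-insert the values π_1, π_2, … into P one at a time, bumping the leftmost entry strictly greater than the inserted value down to the next row. The recording tableau Q records, in position (i, j), the step at which that cell was added to P.
  Insert 6 (step 1): P = [6];  Q = [1]
  Insert 4 (step 2): P = [4] / [6];  Q = [1] / [2]
  Insert 8 (step 3): P = [4, 8] / [6];  Q = [1, 3] / [2]
  Insert 1 (step 4): P = [1, 8] / [4] / [6];  Q = [1, 3] / [2] / [4]
  Insert 2 (step 5): P = [1, 2] / [4, 8] / [6];  Q = [1, 3] / [2, 5] / [4]
  Insert 7 (step 6): P = [1, 2, 7] / [4, 8] / [6];  Q = [1, 3, 6] / [2, 5] / [4]
  Insert 5 (step 7): P = [1, 2, 5] / [4, 7] / [6, 8];  Q = [1, 3, 6] / [2, 5] / [4, 7]
  Insert 9 (step 8): P = [1, 2, 5, 9] / [4, 7] / [6, 8];  Q = [1, 3, 6, 8] / [2, 5] / [4, 7]
  Insert 3 (step 9): P = [1, 2, 3, 9] / [4, 5] / [6, 7] / [8];  Q = [1, 3, 6, 8] / [2, 5] / [4, 7] / [9]
Final shape: (4, 2, 2, 1).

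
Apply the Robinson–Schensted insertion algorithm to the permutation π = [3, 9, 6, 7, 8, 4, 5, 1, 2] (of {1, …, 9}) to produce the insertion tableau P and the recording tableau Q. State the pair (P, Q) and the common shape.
P = [1, 2, 5, 8] / [3, 4] / [6, 7] / [9];  Q = [1, 2, 4, 5] / [3, 7] / [6, 9] / [8];  common shape = (4, 2, 2, 1)

Row-insert the values π_1, π_2, … into P one at a time, bumping the leftmost entry strictly greater than the inserted value down to the next row. The recording tableau Q records, in position (i, j), the step at which that cell was added to P.
  Insert 3 (step 1): P = [3];  Q = [1]
  Insert 9 (step 2): P = [3, 9];  Q = [1, 2]
  Insert 6 (step 3): P = [3, 6] / [9];  Q = [1, 2] / [3]
  Insert 7 (step 4): P = [3, 6, 7] / [9];  Q = [1, 2, 4] / [3]
  Insert 8 (step 5): P = [3, 6, 7, 8] / [9];  Q = [1, 2, 4, 5] / [3]
  Insert 4 (step 6): P = [3, 4, 7, 8] / [6] / [9];  Q = [1, 2, 4, 5] / [3] / [6]
  Insert 5 (step 7): P = [3, 4, 5, 8] / [6, 7] / [9];  Q = [1, 2, 4, 5] / [3, 7] / [6]
  Insert 1 (step 8): P = [1, 4, 5, 8] / [3, 7] / [6] / [9];  Q = [1, 2, 4, 5] / [3, 7] / [6] / [8]
  Insert 2 (step 9): P = [1, 2, 5, 8] / [3, 4] / [6, 7] / [9];  Q = [1, 2, 4, 5] / [3, 7] / [6, 9] / [8]
Final shape: (4, 2, 2, 1).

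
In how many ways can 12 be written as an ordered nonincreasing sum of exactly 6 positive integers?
p(12, 6 parts) = 11

Partitions of n into exactly k parts ↔ partitions of n − k into at most k parts (subtract 1 from each part). For n = 12, k = 6, the partitions are: 7+1+1+1+1+1, 6+2+1+1+1+1, 5+3+1+1+1+1, 5+2+2+1+1+1, 4+4+1+1+1+1, 4+3+2+1+1+1, 4+2+2+2+1+1, 3+3+3+1+1+1, 3+3+2+2+1+1, 3+2+2+2+2+1, 2+2+2+2+2+2. Count = 11.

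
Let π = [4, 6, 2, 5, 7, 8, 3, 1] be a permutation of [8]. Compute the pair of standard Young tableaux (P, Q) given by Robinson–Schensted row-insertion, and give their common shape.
P = [1, 3, 7, 8] / [2, 5] / [4] / [6];  Q = [1, 2, 5, 6] / [3, 4] / [7] / [8];  common shape = (4, 2, 1, 1)

Row-insert the values π_1, π_2, … into P one at a time, bumping the leftmost entry strictly greater than the inserted value down to the next row. The recording tableau Q records, in position (i, j), the step at which that cell was added to P.
  Insert 4 (step 1): P = [4];  Q = [1]
  Insert 6 (step 2): P = [4, 6];  Q = [1, 2]
  Insert 2 (step 3): P = [2, 6] / [4];  Q = [1, 2] / [3]
  Insert 5 (step 4): P = [2, 5] / [4, 6];  Q = [1, 2] / [3, 4]
  Insert 7 (step 5): P = [2, 5, 7] / [4, 6];  Q = [1, 2, 5] / [3, 4]
  Insert 8 (step 6): P = [2, 5, 7, 8] / [4, 6];  Q = [1, 2, 5, 6] / [3, 4]
  Insert 3 (step 7): P = [2, 3, 7, 8] / [4, 5] / [6];  Q = [1, 2, 5, 6] / [3, 4] / [7]
  Insert 1 (step 8): P = [1, 3, 7, 8] / [2, 5] / [4] / [6];  Q = [1, 2, 5, 6] / [3, 4] / [7] / [8]
Final shape: (4, 2, 1, 1).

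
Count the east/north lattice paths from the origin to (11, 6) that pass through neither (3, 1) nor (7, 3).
Number of paths = 5128

Inclusion–exclusion. Total paths: C(17, 11) = 12376. Through P₁: C(4, 3)·C(13, 8) = 5148. Through P₂: C(10, 7)·C(7, 4) = 4200. Since P₁ is strictly southwest of P₂, a monotone path through both must visit P₁ then P₂; paths through both = C(4, 3)·C(6, 4)·C(7, 4) = 2100. Avoid both = 12376 − 5148 − 4200 + 2100 = 5128.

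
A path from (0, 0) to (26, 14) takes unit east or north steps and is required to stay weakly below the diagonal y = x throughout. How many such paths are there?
Number of paths = 11173706960

By the reflection principle (André's argument), the number of monotone paths to (26, 14) with n ≤ m that never go above y = x is C(40, 26) − C(40, 27) = 23206929840 − 12033222880 = 11173706960.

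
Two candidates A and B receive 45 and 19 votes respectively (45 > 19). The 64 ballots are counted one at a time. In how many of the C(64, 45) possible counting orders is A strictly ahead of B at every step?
Strict-lead orderings = 3542450488534230

Total orderings of the 64 votes with 45 for A: C(64, 45) = 8719878125622720. By the Bertrand ballot formula (Cycle Lemma / reflection principle), the number of orderings in which A is strictly ahead of B throughout is (p − q)/(p + q) · C(p + q, p) = (45 − 19)/(45 + 19) · 8719878125622720 = 3542450488534230.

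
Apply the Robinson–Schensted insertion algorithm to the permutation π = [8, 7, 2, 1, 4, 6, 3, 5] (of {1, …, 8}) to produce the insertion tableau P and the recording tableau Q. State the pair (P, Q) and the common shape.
P = [1, 3, 5] / [2, 4, 6] / [7] / [8];  Q = [1, 5, 6] / [2, 7, 8] / [3] / [4];  common shape = (3, 3, 1, 1)

Row-insert the values π_1, π_2, … into P one at a time, bumping the leftmost entry strictly greater than the inserted value down to the next row. The recording tableau Q records, in position (i, j), the step at which that cell was added to P.
  Insert 8 (step 1): P = [8];  Q = [1]
  Insert 7 (step 2): P = [7] / [8];  Q = [1] / [2]
  Insert 2 (step 3): P = [2] / [7] / [8];  Q = [1] / [2] / [3]
  Insert 1 (step 4): P = [1] / [2] / [7] / [8];  Q = [1] / [2] / [3] / [4]
  Insert 4 (step 5): P = [1, 4] / [2] / [7] / [8];  Q = [1, 5] / [2] / [3] / [4]
  Insert 6 (step 6): P = [1, 4, 6] / [2] / [7] / [8];  Q = [1, 5, 6] / [2] / [3] / [4]
  Insert 3 (step 7): P = [1, 3, 6] / [2, 4] / [7] / [8];  Q = [1, 5, 6] / [2, 7] / [3] / [4]
  Insert 5 (step 8): P = [1, 3, 5] / [2, 4, 6] / [7] / [8];  Q = [1, 5, 6] / [2, 7, 8] / [3] / [4]
Final shape: (3, 3, 1, 1).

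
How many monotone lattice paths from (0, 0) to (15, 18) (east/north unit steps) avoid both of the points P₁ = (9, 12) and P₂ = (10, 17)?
Number of paths = 725530770

Inclusion–exclusion. Total paths: C(33, 15) = 1037158320. Through P₁: C(21, 9)·C(12, 6) = 271591320. Through P₂: C(27, 10)·C(6, 5) = 50617710. Since P₁ is strictly southwest of P₂, a monotone path through both must visit P₁ then P₂; paths through both = C(21, 9)·C(6, 1)·C(6, 5) = 10581480. Avoid both = 1037158320 − 271591320 − 50617710 + 10581480 = 725530770.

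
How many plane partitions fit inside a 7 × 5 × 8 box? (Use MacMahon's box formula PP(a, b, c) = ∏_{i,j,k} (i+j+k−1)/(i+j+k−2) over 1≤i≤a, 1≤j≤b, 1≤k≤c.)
PP(7, 5, 8) = 201299981193168

Evaluate the triple product over i = 1..7, j = 1..5, k = 1..8. The factors are (2/1) · (3/2) · (4/3) · (5/4) · (6/5) · (7/6) · (8/7) · (9/8) · … (280 factors total). The numerators and denominators telescope so the product is an integer; carrying out the multiplication exactly gives PP(7, 5, 8) = 201299981193168.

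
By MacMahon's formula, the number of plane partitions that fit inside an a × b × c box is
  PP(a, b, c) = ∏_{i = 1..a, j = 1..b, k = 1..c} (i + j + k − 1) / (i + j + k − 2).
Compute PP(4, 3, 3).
PP(4, 3, 3) = 4116

Evaluate the triple product over i = 1..4, j = 1..3, k = 1..3. The factors are (2/1) · (3/2) · (4/3) · (3/2) · (4/3) · (5/4) · (4/3) · (5/4) · … (36 factors total). The numerators and denominators telescope so the product is an integer; carrying out the multiplication exactly gives PP(4, 3, 3) = 4116.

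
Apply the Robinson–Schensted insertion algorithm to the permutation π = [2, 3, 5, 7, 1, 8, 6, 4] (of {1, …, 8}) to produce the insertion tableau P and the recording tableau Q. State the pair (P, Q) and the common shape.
P = [1, 3, 4, 6, 8] / [2, 5] / [7];  Q = [1, 2, 3, 4, 6] / [5, 7] / [8];  common shape = (5, 2, 1)

Row-insert the values π_1, π_2, … into P one at a time, bumping the leftmost entry strictly greater than the inserted value down to the next row. The recording tableau Q records, in position (i, j), the step at which that cell was added to P.
  Insert 2 (step 1): P = [2];  Q = [1]
  Insert 3 (step 2): P = [2, 3];  Q = [1, 2]
  Insert 5 (step 3): P = [2, 3, 5];  Q = [1, 2, 3]
  Insert 7 (step 4): P = [2, 3, 5, 7];  Q = [1, 2, 3, 4]
  Insert 1 (step 5): P = [1, 3, 5, 7] / [2];  Q = [1, 2, 3, 4] / [5]
  Insert 8 (step 6): P = [1, 3, 5, 7, 8] / [2];  Q = [1, 2, 3, 4, 6] / [5]
  Insert 6 (step 7): P = [1, 3, 5, 6, 8] / [2, 7];  Q = [1, 2, 3, 4, 6] / [5, 7]
  Insert 4 (step 8): P = [1, 3, 4, 6, 8] / [2, 5] / [7];  Q = [1, 2, 3, 4, 6] / [5, 7] / [8]
Final shape: (5, 2, 1).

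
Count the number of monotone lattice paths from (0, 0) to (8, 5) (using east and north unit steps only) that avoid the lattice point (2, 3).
Number of paths = 1007

Total paths from (0, 0) to (8, 5): C(13, 8) = 1287. Paths through (2, 3): (paths (0, 0) → (2, 3)) × (paths (2, 3) → (8, 5)) = C(5, 2) · C(8, 6) = 10 · 28 = 280. Avoidance count = 1287 − 280 = 1007.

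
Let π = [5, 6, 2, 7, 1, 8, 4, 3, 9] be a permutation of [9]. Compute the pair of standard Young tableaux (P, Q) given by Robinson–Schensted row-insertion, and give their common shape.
P = [1, 3, 7, 8, 9] / [2, 4] / [5, 6];  Q = [1, 2, 4, 6, 9] / [3, 7] / [5, 8];  common shape = (5, 2, 2)

Row-insert the values π_1, π_2, … into P one at a time, bumping the leftmost entry strictly greater than the inserted value down to the next row. The recording tableau Q records, in position (i, j), the step at which that cell was added to P.
  Insert 5 (step 1): P = [5];  Q = [1]
  Insert 6 (step 2): P = [5, 6];  Q = [1, 2]
  Insert 2 (step 3): P = [2, 6] / [5];  Q = [1, 2] / [3]
  Insert 7 (step 4): P = [2, 6, 7] / [5];  Q = [1, 2, 4] / [3]
  Insert 1 (step 5): P = [1, 6, 7] / [2] / [5];  Q = [1, 2, 4] / [3] / [5]
  Insert 8 (step 6): P = [1, 6, 7, 8] / [2] / [5];  Q = [1, 2, 4, 6] / [3] / [5]
  Insert 4 (step 7): P = [1, 4, 7, 8] / [2, 6] / [5];  Q = [1, 2, 4, 6] / [3, 7] / [5]
  Insert 3 (step 8): P = [1, 3, 7, 8] / [2, 4] / [5, 6];  Q = [1, 2, 4, 6] / [3, 7] / [5, 8]
  Insert 9 (step 9): P = [1, 3, 7, 8, 9] / [2, 4] / [5, 6];  Q = [1, 2, 4, 6, 9] / [3, 7] / [5, 8]
Final shape: (5, 2, 2).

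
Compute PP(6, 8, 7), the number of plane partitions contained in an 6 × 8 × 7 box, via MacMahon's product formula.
PP(6, 8, 7) = 19702998159210080

Evaluate the triple product over i = 1..6, j = 1..8, k = 1..7. The factors are (2/1) · (3/2) · (4/3) · (5/4) · (6/5) · (7/6) · (8/7) · (3/2) · … (336 factors total). The numerators and denominators telescope so the product is an integer; carrying out the multiplication exactly gives PP(6, 8, 7) = 19702998159210080.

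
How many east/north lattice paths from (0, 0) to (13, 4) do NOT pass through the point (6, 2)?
Number of paths = 1372

Total paths from (0, 0) to (13, 4): C(17, 13) = 2380. Paths through (6, 2): (paths (0, 0) → (6, 2)) × (paths (6, 2) → (13, 4)) = C(8, 6) · C(9, 7) = 28 · 36 = 1008. Avoidance count = 2380 − 1008 = 1372.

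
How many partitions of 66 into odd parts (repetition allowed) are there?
p_odd(66) = 20132

Enumerate partitions using only odd parts via the recurrence o(n, m) = o(n, m−2) + o(n−m, m) over odd m, starting from the largest odd part ≤ n. This gives p_odd(66) = 20132. (Euler's theorem: equals the count of distinct-part partitions.)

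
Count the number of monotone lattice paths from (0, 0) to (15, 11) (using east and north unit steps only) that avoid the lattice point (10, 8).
Number of paths = 5275712

Total paths from (0, 0) to (15, 11): C(26, 15) = 7726160. Paths through (10, 8): (paths (0, 0) → (10, 8)) × (paths (10, 8) → (15, 11)) = C(18, 10) · C(8, 5) = 43758 · 56 = 2450448. Avoidance count = 7726160 − 2450448 = 5275712.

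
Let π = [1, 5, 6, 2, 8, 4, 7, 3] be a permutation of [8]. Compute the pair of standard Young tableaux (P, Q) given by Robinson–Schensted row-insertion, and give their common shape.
P = [1, 2, 3, 7] / [4, 6, 8] / [5];  Q = [1, 2, 3, 5] / [4, 6, 7] / [8];  common shape = (4, 3, 1)

Row-insert the values π_1, π_2, … into P one at a time, bumping the leftmost entry strictly greater than the inserted value down to the next row. The recording tableau Q records, in position (i, j), the step at which that cell was added to P.
  Insert 1 (step 1): P = [1];  Q = [1]
  Insert 5 (step 2): P = [1, 5];  Q = [1, 2]
  Insert 6 (step 3): P = [1, 5, 6];  Q = [1, 2, 3]
  Insert 2 (step 4): P = [1, 2, 6] / [5];  Q = [1, 2, 3] / [4]
  Insert 8 (step 5): P = [1, 2, 6, 8] / [5];  Q = [1, 2, 3, 5] / [4]
  Insert 4 (step 6): P = [1, 2, 4, 8] / [5, 6];  Q = [1, 2, 3, 5] / [4, 6]
  Insert 7 (step 7): P = [1, 2, 4, 7] / [5, 6, 8];  Q = [1, 2, 3, 5] / [4, 6, 7]
  Insert 3 (step 8): P = [1, 2, 3, 7] / [4, 6, 8] / [5];  Q = [1, 2, 3, 5] / [4, 6, 7] / [8]
Final shape: (4, 3, 1).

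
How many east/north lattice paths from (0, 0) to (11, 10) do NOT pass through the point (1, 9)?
Number of paths = 352606

Total paths from (0, 0) to (11, 10): C(21, 11) = 352716. Paths through (1, 9): (paths (0, 0) → (1, 9)) × (paths (1, 9) → (11, 10)) = C(10, 1) · C(11, 10) = 10 · 11 = 110. Avoidance count = 352716 − 110 = 352606.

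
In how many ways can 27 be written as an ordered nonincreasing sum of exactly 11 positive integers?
p(27, 11 parts) = 219

Partitions of n into exactly k parts are in bijection with partitions of n − k into at most k parts (subtract 1 from each part). So p(27, exactly 11) = p(16, parts ≤ 11). Computing via the recurrence p(m, j) = p(m, j−1) + p(m−j, j) gives 219.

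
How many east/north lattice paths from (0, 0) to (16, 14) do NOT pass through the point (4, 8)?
Number of paths = 136233495

Total paths from (0, 0) to (16, 14): C(30, 16) = 145422675. Paths through (4, 8): (paths (0, 0) → (4, 8)) × (paths (4, 8) → (16, 14)) = C(12, 4) · C(18, 12) = 495 · 18564 = 9189180. Avoidance count = 145422675 − 9189180 = 136233495.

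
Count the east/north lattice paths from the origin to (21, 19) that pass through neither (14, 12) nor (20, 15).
Number of paths = 85953700200

Inclusion–exclusion. Total paths: C(40, 21) = 131282408400. Through P₁: C(26, 14)·C(14, 7) = 33145226400. Through P₂: C(35, 20)·C(5, 1) = 16239715800. Since P₁ is strictly southwest of P₂, a monotone path through both must visit P₁ then P₂; paths through both = C(26, 14)·C(9, 6)·C(5, 1) = 4056234000. Avoid both = 131282408400 − 33145226400 − 16239715800 + 4056234000 = 85953700200.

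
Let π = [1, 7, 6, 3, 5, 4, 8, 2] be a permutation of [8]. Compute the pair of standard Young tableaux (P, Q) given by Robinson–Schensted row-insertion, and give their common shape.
P = [1, 2, 4, 8] / [3] / [5] / [6] / [7];  Q = [1, 2, 5, 7] / [3] / [4] / [6] / [8];  common shape = (4, 1, 1, 1, 1)

Row-insert the values π_1, π_2, … into P one at a time, bumping the leftmost entry strictly greater than the inserted value down to the next row. The recording tableau Q records, in position (i, j), the step at which that cell was added to P.
  Insert 1 (step 1): P = [1];  Q = [1]
  Insert 7 (step 2): P = [1, 7];  Q = [1, 2]
  Insert 6 (step 3): P = [1, 6] / [7];  Q = [1, 2] / [3]
  Insert 3 (step 4): P = [1, 3] / [6] / [7];  Q = [1, 2] / [3] / [4]
  Insert 5 (step 5): P = [1, 3, 5] / [6] / [7];  Q = [1, 2, 5] / [3] / [4]
  Insert 4 (step 6): P = [1, 3, 4] / [5] / [6] / [7];  Q = [1, 2, 5] / [3] / [4] / [6]
  Insert 8 (step 7): P = [1, 3, 4, 8] / [5] / [6] / [7];  Q = [1, 2, 5, 7] / [3] / [4] / [6]
  Insert 2 (step 8): P = [1, 2, 4, 8] / [3] / [5] / [6] / [7];  Q = [1, 2, 5, 7] / [3] / [4] / [6] / [8]
Final shape: (4, 1, 1, 1, 1).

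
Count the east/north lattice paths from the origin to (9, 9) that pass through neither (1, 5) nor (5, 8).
Number of paths = 40265

Inclusion–exclusion. Total paths: C(18, 9) = 48620. Through P₁: C(6, 1)·C(12, 8) = 2970. Through P₂: C(13, 5)·C(5, 4) = 6435. Since P₁ is strictly southwest of P₂, a monotone path through both must visit P₁ then P₂; paths through both = C(6, 1)·C(7, 4)·C(5, 4) = 1050. Avoid both = 48620 − 2970 − 6435 + 1050 = 40265.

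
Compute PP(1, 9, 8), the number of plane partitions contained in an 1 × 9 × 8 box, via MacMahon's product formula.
PP(1, 9, 8) = 24310

Evaluate the triple product over i = 1..1, j = 1..9, k = 1..8. The factors are (2/1) · (3/2) · (4/3) · (5/4) · (6/5) · (7/6) · (8/7) · (9/8) · … (72 factors total). The numerators and denominators telescope so the product is an integer; carrying out the multiplication exactly gives PP(1, 9, 8) = 24310.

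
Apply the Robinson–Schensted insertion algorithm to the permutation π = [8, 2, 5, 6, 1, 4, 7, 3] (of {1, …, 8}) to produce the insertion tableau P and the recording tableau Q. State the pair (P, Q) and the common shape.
P = [1, 3, 6, 7] / [2, 4] / [5] / [8];  Q = [1, 3, 4, 7] / [2, 6] / [5] / [8];  common shape = (4, 2, 1, 1)

Row-insert the values π_1, π_2, … into P one at a time, bumping the leftmost entry strictly greater than the inserted value down to the next row. The recording tableau Q records, in position (i, j), the step at which that cell was added to P.
  Insert 8 (step 1): P = [8];  Q = [1]
  Insert 2 (step 2): P = [2] / [8];  Q = [1] / [2]
  Insert 5 (step 3): P = [2, 5] / [8];  Q = [1, 3] / [2]
  Insert 6 (step 4): P = [2, 5, 6] / [8];  Q = [1, 3, 4] / [2]
  Insert 1 (step 5): P = [1, 5, 6] / [2] / [8];  Q = [1, 3, 4] / [2] / [5]
  Insert 4 (step 6): P = [1, 4, 6] / [2, 5] / [8];  Q = [1, 3, 4] / [2, 6] / [5]
  Insert 7 (step 7): P = [1, 4, 6, 7] / [2, 5] / [8];  Q = [1, 3, 4, 7] / [2, 6] / [5]
  Insert 3 (step 8): P = [1, 3, 6, 7] / [2, 4] / [5] / [8];  Q = [1, 3, 4, 7] / [2, 6] / [5] / [8]
Final shape: (4, 2, 1, 1).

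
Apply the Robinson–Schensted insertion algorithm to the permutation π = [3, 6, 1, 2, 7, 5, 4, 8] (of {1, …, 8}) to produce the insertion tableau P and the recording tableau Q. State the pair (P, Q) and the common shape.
P = [1, 2, 4, 8] / [3, 5, 7] / [6];  Q = [1, 2, 5, 8] / [3, 4, 6] / [7];  common shape = (4, 3, 1)

Row-insert the values π_1, π_2, … into P one at a time, bumping the leftmost entry strictly greater than the inserted value down to the next row. The recording tableau Q records, in position (i, j), the step at which that cell was added to P.
  Insert 3 (step 1): P = [3];  Q = [1]
  Insert 6 (step 2): P = [3, 6];  Q = [1, 2]
  Insert 1 (step 3): P = [1, 6] / [3];  Q = [1, 2] / [3]
  Insert 2 (step 4): P = [1, 2] / [3, 6];  Q = [1, 2] / [3, 4]
  Insert 7 (step 5): P = [1, 2, 7] / [3, 6];  Q = [1, 2, 5] / [3, 4]
  Insert 5 (step 6): P = [1, 2, 5] / [3, 6, 7];  Q = [1, 2, 5] / [3, 4, 6]
  Insert 4 (step 7): P = [1, 2, 4] / [3, 5, 7] / [6];  Q = [1, 2, 5] / [3, 4, 6] / [7]
  Insert 8 (step 8): P = [1, 2, 4, 8] / [3, 5, 7] / [6];  Q = [1, 2, 5, 8] / [3, 4, 6] / [7]
Final shape: (4, 3, 1).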